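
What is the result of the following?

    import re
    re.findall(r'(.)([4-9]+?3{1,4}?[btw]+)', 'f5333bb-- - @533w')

[('f', '5333bb'), ('@', '533w')]

Pattern: any character (captured); then one or more of a character in [4-9] (lazy), then 1 to 4 of the literal '3' (lazy), then one or more of one of [btw] (captured).
Matches: at [0:7] match 'f5333bb', groups = ('f', '5333bb'); at [12:17] match '@533w', groups = ('@', '533w').
`findall` packs the 2 group values into a tuple for every match.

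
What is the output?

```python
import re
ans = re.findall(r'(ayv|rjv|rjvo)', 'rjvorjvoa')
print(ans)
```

Branches in `(...|...)` are attempted left-to-right; the first branch that allows the whole pattern to succeed is taken.
`findall` collects group 1 from each match (2 total).

['rjv', 'rjv']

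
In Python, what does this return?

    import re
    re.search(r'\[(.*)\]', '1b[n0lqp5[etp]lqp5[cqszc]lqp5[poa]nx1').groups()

('n0lqp5[etp]lqp5[cqszc]lqp5[poa',)

`re.search` tries every starting position until one works.
The match spans [2:34] → '[n0lqp5[etp]lqp5[cqszc]lqp5[poa]'.
Captured: group 1 = 'n0lqp5[etp]lqp5[cqszc]lqp5[poa'.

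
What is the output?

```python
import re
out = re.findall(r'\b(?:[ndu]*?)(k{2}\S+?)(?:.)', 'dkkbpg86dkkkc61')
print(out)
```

['kkb']

The pattern matches a word boundary (`\b`, zero-width); then zero or more of one of [ndu] (lazy) (non-capturing group); then exactly 2 of the literal 'k', then one or more of a non-whitespace character (lazy) (captured); then any character (non-capturing group).
Lazy quantifiers expand one character at a time until the remainder of the pattern can match.
Scanning left to right: at [0:5] match 'dkkbp', group 1 = 'kkb'.
`findall` collects group 1 from the one match (1 total).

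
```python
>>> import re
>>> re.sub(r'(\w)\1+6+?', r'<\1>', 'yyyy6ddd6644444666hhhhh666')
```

'<y><d>6<4>66<h>66'

`\1` is not a pattern — it's the concrete string captured by group 1, re-applied verbatim.
Matches: at [0:5] → 'yyyy6'; at [5:9] → 'ddd6'; at [10:16] → '444446'; at [18:24] → 'hhhhh6'.
The replacement refers to a captured group, so each match is rewritten using its own captured text.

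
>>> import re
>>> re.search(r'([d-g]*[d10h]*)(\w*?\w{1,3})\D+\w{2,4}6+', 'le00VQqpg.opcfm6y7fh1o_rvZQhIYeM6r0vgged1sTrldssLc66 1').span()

The match spans [0:16] → 'le00VQqpg.opcfm6'.

(0, 16)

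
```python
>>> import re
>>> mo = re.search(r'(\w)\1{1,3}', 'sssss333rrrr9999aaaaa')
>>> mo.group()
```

'ssss'

The backreference `\1` re-matches whatever the first group consumed, character for character.
`re.search` tries every starting position until one works.
The match spans [0:4] → 'ssss'.
Captured: group 1 = 's'.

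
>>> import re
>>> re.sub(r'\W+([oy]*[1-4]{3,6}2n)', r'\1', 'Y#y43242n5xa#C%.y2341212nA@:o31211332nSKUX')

'Yy43242n5xa#Cy2341212nA@:o31211332nSKUX'

Pattern: one or more of a non-word character; then zero or more of one of [oy], then 3 to 6 of a character in [1-4], then the literal '2n' (captured).
Matches: at [1:9] → '#y43242n'; at [14:25] → '%.y2341212n'.
The replacement refers to a captured group, so each match is rewritten using its own captured text.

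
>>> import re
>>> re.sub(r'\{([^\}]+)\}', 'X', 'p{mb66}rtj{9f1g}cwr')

'pXrtjXcwr'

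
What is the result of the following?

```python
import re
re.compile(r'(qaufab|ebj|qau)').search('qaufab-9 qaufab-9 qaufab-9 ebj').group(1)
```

'qaufab'

Alternation tries branches left to right and keeps the first one that lets the overall match succeed at that position.
Unlike `match`, `search` isn't anchored — it looks for the pattern anywhere in the string.
The match spans [0:6] → 'qaufab'.
Captured: group 1 = 'qaufab'.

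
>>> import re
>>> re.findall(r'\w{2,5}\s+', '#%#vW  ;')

Pattern: 2 to 5 of a word character; then one or more of whitespace.
Walking the string: at [3:7] → 'vW  '.
`findall` yields the raw match text (1 of them) because the pattern has no groups.

['vW  ']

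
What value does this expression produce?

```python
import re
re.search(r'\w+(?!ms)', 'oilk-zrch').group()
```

'oilk'

The negative lookahead/lookbehind blocks any match where the forbidden context is present.
The match spans [0:4] → 'oilk'.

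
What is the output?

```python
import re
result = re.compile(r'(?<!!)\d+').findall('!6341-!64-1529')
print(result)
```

A negative assertion filters positions out without eating any characters.
Scanning left to right: at [2:5] → '341'; at [8:9] → '4'; at [10:14] → '1529'.
`findall` yields the raw match text (3 of them) because the pattern has no groups.

['341', '4', '1529']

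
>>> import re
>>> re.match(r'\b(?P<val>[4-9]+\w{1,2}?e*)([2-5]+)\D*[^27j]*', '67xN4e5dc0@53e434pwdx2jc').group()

`re.match` only tries the pattern at the start of the string.
The match spans [0:21] → '67xN4e5dc0@53e434pwdx'.

'67xN4e5dc0@53e434pwdx'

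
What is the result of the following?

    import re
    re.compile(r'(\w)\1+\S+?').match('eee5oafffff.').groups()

The match spans [0:4] → 'eee5'.
Captured: group 1 = 'e'.

('e',)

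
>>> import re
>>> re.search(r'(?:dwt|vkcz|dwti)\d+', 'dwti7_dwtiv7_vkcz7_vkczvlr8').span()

`re.search` tries every starting position until one works.
The match spans [0:5] → 'dwti7'.

(0, 5)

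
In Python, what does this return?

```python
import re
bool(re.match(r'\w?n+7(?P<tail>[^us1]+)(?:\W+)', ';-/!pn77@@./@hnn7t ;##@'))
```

False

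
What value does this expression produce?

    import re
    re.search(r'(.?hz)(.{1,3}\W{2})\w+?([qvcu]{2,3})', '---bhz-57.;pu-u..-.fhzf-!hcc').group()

The match spans [19:28] → 'fhzf-!hcc'.

'fhzf-!hcc'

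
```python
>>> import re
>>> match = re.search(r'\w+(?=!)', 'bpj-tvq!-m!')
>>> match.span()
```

Lookahead/lookbehind check context without consuming it, so the matched span excludes the asserted characters.
Unlike `match`, `search` isn't anchored — it looks for the pattern anywhere in the string.
The match spans [4:7] → 'tvq'.

(4, 7)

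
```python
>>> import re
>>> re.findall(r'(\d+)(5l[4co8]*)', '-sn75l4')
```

This matches one or more of a digit (captured); then the literal '5l', then zero or more of one of [4co8] (captured).
Scanning left to right: at [3:7] match '75l4', groups = ('7', '5l4').
Multiple groups make `findall` return tuples — one 2-tuple for the one match.

[('7', '5l4')]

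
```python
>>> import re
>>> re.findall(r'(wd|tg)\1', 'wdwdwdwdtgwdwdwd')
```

['wd', 'wd', 'wd']

The backreference `\1` re-matches whatever the first group consumed, character for character.
Matches: at [0:4] match 'wdwd', group 1 = 'wd'; at [4:8] match 'wdwd', group 1 = 'wd'; at [10:14] match 'wdwd', group 1 = 'wd'.
With a single group, `findall` returns only what that group captured — 3 items.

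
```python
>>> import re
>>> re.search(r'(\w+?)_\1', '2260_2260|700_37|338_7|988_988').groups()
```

('2260',)

`\1` has to match the exact text group 1 already captured.
`re.search` tries every starting position until one works.
The match spans [0:9] → '2260_2260'.
Captured: group 1 = '2260'.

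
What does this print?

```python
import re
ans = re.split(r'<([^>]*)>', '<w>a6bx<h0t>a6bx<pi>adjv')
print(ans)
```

['', 'w', 'a6bx', 'h0t', 'a6bx', 'pi', 'adjv']

`re.split` interleaves the captured-group text with the surrounding fragments.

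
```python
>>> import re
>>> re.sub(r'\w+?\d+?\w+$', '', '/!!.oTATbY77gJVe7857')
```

'/!!.'

Each match is replaced by ''.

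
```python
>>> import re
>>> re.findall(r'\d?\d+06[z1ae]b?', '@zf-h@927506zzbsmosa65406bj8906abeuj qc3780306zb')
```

This matches optionally a digit; then one or more of a digit, then the literal '06', then one of [z1ae]; then optionally a literal 'b'.
Walking the string: at [6:13] → '927506z'; at [27:33] → '8906ab'; at [39:48] → '3780306zb'.
No capturing groups, so `findall` returns the 3 full match strings.

['927506z', '8906ab', '3780306zb']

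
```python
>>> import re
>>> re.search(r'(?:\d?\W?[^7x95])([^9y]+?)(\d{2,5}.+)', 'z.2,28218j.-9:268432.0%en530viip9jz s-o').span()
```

The match spans [0:39] → 'z.2,28218j.-9:268432.0%en530viip9jz s-o'.

(0, 39)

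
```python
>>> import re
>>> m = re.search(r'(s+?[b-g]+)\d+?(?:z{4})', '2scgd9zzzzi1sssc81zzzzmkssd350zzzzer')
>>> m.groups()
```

('scgd',)

This matches one or more of the literal 's' (lazy), then one or more of a character in [b-g] (captured); then one or more of a digit (lazy); then exactly 4 of a literal 'z' (non-capturing group).
`re.search` tries every starting position until one works.
The match spans [1:10] → 'scgd9zzzz'.
Captured: group 1 = 'scgd'.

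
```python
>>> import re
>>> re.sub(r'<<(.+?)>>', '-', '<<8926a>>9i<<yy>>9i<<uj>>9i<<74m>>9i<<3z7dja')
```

'-9i-9i-9i-9i<<3z7dja'

Because the quantifier is non-greedy, it stops expanding at the earliest point where the rest of the pattern can succeed.
Matches: at [0:9] → '<<8926a>>'; at [11:17] → '<<yy>>'; at [19:25] → '<<uj>>'; at [27:34] → '<<74m>>'.
Every occurrence is swapped for '-'.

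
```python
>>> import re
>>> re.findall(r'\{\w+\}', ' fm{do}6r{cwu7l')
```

Scanning left to right: at [3:7] → '{do}'.
No capturing groups, so `findall` returns the 1 full match string.

['{do}']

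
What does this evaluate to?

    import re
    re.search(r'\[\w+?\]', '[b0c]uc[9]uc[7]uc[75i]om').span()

(0, 5)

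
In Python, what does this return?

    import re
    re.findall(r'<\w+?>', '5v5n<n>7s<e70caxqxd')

['<n>']

With no groups in the pattern, `findall` gives back each whole match — 1 here.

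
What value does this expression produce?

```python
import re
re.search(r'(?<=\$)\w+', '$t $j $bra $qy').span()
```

(1, 2)

The lookaround is zero-width — it requires the adjacent text to match without consuming it, so the asserted text isn't part of the match.
`re.search` scans for the first position where the pattern succeeds.
The match spans [1:2] → 't'.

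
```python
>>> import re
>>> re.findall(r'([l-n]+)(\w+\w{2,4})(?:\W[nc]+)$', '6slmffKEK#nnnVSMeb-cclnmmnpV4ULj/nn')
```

[('lnmmn', 'pV4ULj')]

Pattern: one or more of a character in [l-n] (captured); then one or more of a word character, then 2 to 4 of a word character (captured); then a non-word character, then one or more of one of [nc] (non-capturing group); then anchored at the end.
Walking the string: at [21:35] match 'lnmmnpV4ULj/nn', groups = ('lnmmn', 'pV4ULj').
`findall` packs the 2 group values into a tuple for every match.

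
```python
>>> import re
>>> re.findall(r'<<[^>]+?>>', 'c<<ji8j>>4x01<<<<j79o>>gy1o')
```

Scanning left to right: at [1:9] → '<<ji8j>>'; at [13:23] → '<<<<j79o>>'.
No capturing groups, so `findall` returns the 2 full match strings.

['<<ji8j>>', '<<<<j79o>>']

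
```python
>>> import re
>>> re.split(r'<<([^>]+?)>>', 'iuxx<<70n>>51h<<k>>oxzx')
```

['iuxx', '70n', '51h', 'k', 'oxzx']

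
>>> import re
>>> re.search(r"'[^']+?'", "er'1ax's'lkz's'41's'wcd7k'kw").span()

Unlike `match`, `search` isn't anchored — it looks for the pattern anywhere in the string.
The match spans [2:7] → "'1ax'".

(2, 7)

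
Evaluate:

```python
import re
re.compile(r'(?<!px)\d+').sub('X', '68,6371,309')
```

The negative lookahead/lookbehind blocks any match where the forbidden context is present.
Matches: at [0:2] → '68'; at [3:7] → '6371'; at [8:11] → '309'.
Each match is replaced by 'X'.

'X,X,X'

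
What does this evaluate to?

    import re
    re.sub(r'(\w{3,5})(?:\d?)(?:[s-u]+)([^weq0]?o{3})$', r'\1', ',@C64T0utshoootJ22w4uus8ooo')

',@C64T0utshoootJ22w'

This matches 3 to 5 of a word character (captured); then optionally a digit (non-capturing group); then one or more of a character in [s-u] (non-capturing group); then optionally any character except [weq0], then exactly 3 of a literal 'o' (captured); then anchored at the end.
Matches: at [14:27] → 'tJ22w4uus8ooo'.
The replacement refers to a captured group, so each match is rewritten using its own captured text.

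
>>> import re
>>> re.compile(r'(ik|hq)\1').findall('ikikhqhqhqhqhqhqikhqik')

['ik', 'hq', 'hq', 'hq']

`\1` is not a pattern — it's the concrete string captured by group 1, re-applied verbatim.
Walking the string: at [0:4] match 'ikik', group 1 = 'ik'; at [4:8] match 'hqhq', group 1 = 'hq'; at [8:12] match 'hqhq', group 1 = 'hq'; at [12:16] match 'hqhq', group 1 = 'hq'.
One capturing group, so `findall` returns just the captured substring from each match — 4 in all.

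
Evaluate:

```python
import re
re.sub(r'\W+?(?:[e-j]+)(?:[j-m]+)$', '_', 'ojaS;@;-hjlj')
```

This matches one or more of a non-word character (lazy); then one or more of a character in [e-j] (non-capturing group); then one or more of a character in [j-m] (non-capturing group); then anchored at the end.
Each match is replaced by '_'.

'ojaS_'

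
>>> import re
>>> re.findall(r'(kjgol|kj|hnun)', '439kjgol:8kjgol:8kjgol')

['kjgol', 'kjgol', 'kjgol']

The regex engine tests alternatives in the order written; an earlier branch that matches wins even if a later one would match more.
Walking the string: at [3:8] match 'kjgol', group 1 = 'kjgol'; at [10:15] match 'kjgol', group 1 = 'kjgol'; at [17:22] match 'kjgol', group 1 = 'kjgol'.
With a single group, `findall` returns only what that group captured — 3 items.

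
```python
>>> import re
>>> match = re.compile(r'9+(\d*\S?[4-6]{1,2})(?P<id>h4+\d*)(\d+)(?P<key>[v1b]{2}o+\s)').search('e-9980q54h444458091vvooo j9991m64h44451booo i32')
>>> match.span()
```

(2, 25)

The match spans [2:25] → '9980q54h444458091vvooo '.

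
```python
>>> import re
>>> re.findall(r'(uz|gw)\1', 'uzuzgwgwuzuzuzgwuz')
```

A backreference is literal: `\1` must see the identical characters the first group matched.
Matches: at [0:4] match 'uzuz', group 1 = 'uz'; at [4:8] match 'gwgw', group 1 = 'gw'; at [8:12] match 'uzuz', group 1 = 'uz'.
Because there's exactly one group, `findall` drops the full match and keeps group 1 from each hit.

['uz', 'gw', 'uz']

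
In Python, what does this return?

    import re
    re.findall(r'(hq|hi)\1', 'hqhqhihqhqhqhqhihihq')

['hq', 'hq', 'hq', 'hi']

A backreference is literal: `\1` must see the identical characters the first group matched.
Because there's exactly one group, `findall` drops the full match and keeps group 1 from each hit.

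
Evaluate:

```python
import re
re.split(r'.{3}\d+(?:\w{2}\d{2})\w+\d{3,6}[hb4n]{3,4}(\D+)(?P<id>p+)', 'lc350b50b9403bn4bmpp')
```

['', 'mp', 'p', '']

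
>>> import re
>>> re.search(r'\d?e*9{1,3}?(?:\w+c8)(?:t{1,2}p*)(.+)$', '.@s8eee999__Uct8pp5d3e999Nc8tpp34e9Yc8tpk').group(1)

'k'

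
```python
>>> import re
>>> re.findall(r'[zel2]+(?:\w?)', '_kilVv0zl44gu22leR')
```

This matches one or more of one of [zel2]; then optionally a word character (non-capturing group).
Scanning left to right: at [3:5] → 'lV'; at [7:10] → 'zl4'; at [13:18] → '22leR'.
With no groups in the pattern, `findall` gives back each whole match — 3 here.

['lV', 'zl4', '22leR']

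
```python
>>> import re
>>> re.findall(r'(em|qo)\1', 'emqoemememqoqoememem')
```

A backreference is literal: `\1` must see the identical characters the first group matched.
With a single group, `findall` returns only what that group captured — 3 items.

['em', 'qo', 'em']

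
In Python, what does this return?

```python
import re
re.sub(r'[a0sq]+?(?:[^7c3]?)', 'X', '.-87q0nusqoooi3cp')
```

A non-greedy quantifier consumes as few characters as it can — just enough that the remainder of the pattern still matches from where it stops; whatever follows it matches normally.
Every occurrence is swapped for 'X'.

'.-87XnuXoooi3cp'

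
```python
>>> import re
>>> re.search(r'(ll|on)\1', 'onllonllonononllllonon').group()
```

`\1` is not a pattern — it's the concrete string captured by group 1, re-applied verbatim.
The match spans [8:12] → 'onon'.

'onon'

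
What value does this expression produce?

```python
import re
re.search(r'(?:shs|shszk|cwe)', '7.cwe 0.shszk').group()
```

'cwe'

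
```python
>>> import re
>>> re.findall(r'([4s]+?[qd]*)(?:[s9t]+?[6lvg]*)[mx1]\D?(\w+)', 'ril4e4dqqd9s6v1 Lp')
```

Pattern: one or more of one of [4s] (lazy), then zero or more of one of [qd] (captured); then one or more of one of [s9t] (lazy), then zero or more of one of [6lvg] (non-capturing group); then one of [mx1], then optionally a non-digit; then one or more of a word character (captured).
Multiple groups make `findall` return tuples — one 2-tuple for the one match.

[('4dqqd', 'Lp')]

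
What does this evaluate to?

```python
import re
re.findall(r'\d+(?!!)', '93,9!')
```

['93']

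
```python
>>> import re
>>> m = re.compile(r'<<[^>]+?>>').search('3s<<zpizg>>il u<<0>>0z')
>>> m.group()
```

'<<zpizg>>'

`re.search` scans for the first position where the pattern succeeds.
The match spans [2:11] → '<<zpizg>>'.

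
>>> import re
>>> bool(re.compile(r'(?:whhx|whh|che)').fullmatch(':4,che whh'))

For `fullmatch`, every character of the input must be accounted for by the pattern.
Here the pattern can't cover the whole string, so the call returns None, and `bool(None)` is False.

False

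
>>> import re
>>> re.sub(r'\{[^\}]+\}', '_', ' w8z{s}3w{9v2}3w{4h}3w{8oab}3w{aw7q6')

Each match is replaced by '_'.

' w8z_3w_3w_3w_3w{aw7q6'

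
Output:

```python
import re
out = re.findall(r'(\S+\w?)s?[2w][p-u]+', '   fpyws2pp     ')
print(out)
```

The pattern matches one or more of a non-whitespace character, then optionally a word character (captured); then optionally a literal 's'; then one of [2w], then one or more of a character in [p-u].
Walking the string: at [3:11] match 'fpyws2pp', group 1 = 'fpyws'.
`findall` collects group 1 from the one match (1 total).

['fpyws']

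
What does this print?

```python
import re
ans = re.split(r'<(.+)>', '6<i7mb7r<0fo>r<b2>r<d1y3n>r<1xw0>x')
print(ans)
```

['6', 'i7mb7r<0fo>r<b2>r<d1y3n>r<1xw0', 'x']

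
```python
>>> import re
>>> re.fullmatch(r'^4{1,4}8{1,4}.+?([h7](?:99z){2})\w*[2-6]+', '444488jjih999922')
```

Pattern: anchored at the start of the string; then 1 to 4 of the literal '4', then 1 to 4 of a literal '8', then one or more of any character (lazy); then one of [h7], then the literal '99z' repeated 2 times (captured); then zero or more of a word character, then one or more of a character in [2-6].
`re.fullmatch` requires the pattern to consume the entire string.
Here there's no way to consume every character, so the call returns None.

None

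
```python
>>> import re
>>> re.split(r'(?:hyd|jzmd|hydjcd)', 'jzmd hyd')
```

['', ' ', '']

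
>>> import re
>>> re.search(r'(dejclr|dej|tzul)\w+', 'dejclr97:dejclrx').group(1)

'dejclr'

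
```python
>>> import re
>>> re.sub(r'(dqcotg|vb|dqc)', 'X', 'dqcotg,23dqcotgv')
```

`|` is ordered: at each position the engine commits to the first alternative that works.
Matches: at [0:6] → 'dqcotg'; at [9:15] → 'dqcotg'.
Every occurrence is swapped for 'X'.

'X,23Xv'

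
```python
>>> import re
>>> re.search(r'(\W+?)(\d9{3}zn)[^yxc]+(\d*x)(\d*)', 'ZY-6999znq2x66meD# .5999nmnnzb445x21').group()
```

The pattern matches one or more of a non-word character (lazy) (captured); then a digit, then exactly 3 of the literal '9', then the literal 'zn' (captured); then one or more of any character except [yxc]; then zero or more of a digit, then the literal 'x' (captured); then zero or more of a digit (captured).
Unlike `match`, `search` isn't anchored — it looks for the pattern anywhere in the string.
The match spans [2:14] → '-6999znq2x66'.
Captured: group 1 = '-', group 2 = '6999zn', group 3 = 'x', group 4 = '66'.

'-6999znq2x66'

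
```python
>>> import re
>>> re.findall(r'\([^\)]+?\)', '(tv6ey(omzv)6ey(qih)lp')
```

['(tv6ey(omzv)', '(qih)']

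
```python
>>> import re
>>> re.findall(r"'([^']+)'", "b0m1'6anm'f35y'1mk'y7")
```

Scanning left to right: at [4:10] match "'6anm'", group 1 = '6anm'; at [14:19] match "'1mk'", group 1 = '1mk'.
One capturing group, so `findall` returns just the captured substring from each match — 2 in all.

['6anm', '1mk']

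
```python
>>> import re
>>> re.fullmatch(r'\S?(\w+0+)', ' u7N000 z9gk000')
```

None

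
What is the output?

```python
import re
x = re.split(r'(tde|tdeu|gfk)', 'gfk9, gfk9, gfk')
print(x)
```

Because the pattern has a capturing group, `split` also inserts each captured text between the pieces.

['', 'gfk', '9, ', 'gfk', '9, ', 'gfk', '']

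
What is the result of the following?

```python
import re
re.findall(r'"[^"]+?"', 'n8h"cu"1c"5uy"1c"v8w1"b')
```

['"cu"', '"5uy"', '"v8w1"']

Scanning left to right: at [3:7] → '"cu"'; at [9:14] → '"5uy"'; at [16:22] → '"v8w1"'.
With no groups in the pattern, `findall` gives back each whole match — 3 here.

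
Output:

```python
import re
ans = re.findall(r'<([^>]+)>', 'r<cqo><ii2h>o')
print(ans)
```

With a single group, `findall` returns only what that group captured — 2 items.

['cqo', 'ii2h']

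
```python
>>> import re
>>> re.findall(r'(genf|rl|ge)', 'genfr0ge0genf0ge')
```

['genf', 'ge', 'genf', 'ge']

Alternation isn't longest-match — the leftmost alternative that fits at this position is chosen.
Walking the string: at [0:4] match 'genf', group 1 = 'genf'; at [6:8] match 'ge', group 1 = 'ge'; at [9:13] match 'genf', group 1 = 'genf'; at [14:16] match 'ge', group 1 = 'ge'.
Because there's exactly one group, `findall` drops the full match and keeps group 1 from each hit.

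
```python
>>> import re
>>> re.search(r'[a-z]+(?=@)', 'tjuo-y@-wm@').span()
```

(5, 6)

The `(?=…)`/`(?<=…)` assertion just peeks at neighbouring text; it doesn't advance the match position.
`re.search` scans for the first position where the pattern succeeds.
The match spans [5:6] → 'y'.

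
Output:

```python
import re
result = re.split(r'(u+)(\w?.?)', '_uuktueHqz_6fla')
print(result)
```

['_', 'uu', 'kt', '', 'u', 'eH', 'qz_6fla']

Pattern: one or more of a literal 'u' (captured); then optionally a word character, then optionally any character (captured).
Matches to split on: at [1:5] → 'uukt'; at [5:8] → 'ueH'.
Because the pattern has a capturing group, `split` also inserts each captured text between the pieces.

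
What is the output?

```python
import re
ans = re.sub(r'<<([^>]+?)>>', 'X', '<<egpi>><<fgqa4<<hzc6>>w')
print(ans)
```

XXw

Matches: at [0:8] → '<<egpi>>'; at [8:23] → '<<fgqa4<<hzc6>>'.
`sub` substitutes 'X' at each match site.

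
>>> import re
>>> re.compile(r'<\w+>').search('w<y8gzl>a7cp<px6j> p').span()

(1, 8)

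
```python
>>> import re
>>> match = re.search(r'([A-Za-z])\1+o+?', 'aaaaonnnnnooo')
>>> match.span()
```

(0, 5)

After group 1 captures some text, `\1` only succeeds where that same text appears again.
`re.search` tries every starting position until one works.
The match spans [0:5] → 'aaaao'.
Captured: group 1 = 'a'.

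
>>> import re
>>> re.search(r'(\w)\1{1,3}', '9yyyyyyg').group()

'yyyy'

A backreference is literal: `\1` must see the identical characters the first group matched.
`re.search` tries every starting position until one works.
The match spans [1:5] → 'yyyy'.
Captured: group 1 = 'y'.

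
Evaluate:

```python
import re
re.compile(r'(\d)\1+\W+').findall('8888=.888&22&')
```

['8', '8', '2']

The backreference `\1` re-matches whatever the first group consumed, character for character.
With a single group, `findall` returns only what that group captured — 3 items.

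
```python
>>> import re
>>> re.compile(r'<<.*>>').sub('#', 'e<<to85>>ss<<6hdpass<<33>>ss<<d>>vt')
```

`sub` substitutes '#' at each match site.

'e#vt'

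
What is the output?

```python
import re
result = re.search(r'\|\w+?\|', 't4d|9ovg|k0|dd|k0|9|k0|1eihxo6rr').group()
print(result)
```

The match spans [3:9] → '|9ovg|'.

|9ovg|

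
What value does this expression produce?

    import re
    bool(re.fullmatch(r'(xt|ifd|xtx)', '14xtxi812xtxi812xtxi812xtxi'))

False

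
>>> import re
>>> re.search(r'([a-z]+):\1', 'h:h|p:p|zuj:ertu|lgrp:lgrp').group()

'h:h'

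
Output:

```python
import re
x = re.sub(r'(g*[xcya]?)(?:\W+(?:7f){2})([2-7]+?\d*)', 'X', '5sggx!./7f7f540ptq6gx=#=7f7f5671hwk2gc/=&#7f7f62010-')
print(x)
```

This matches zero or more of the literal 'g', then optionally one of [xcya] (captured); then one or more of a non-word character, then the literal '7f' repeated 2 times (non-capturing group); then one or more of a character in [2-7] (lazy), then zero or more of a digit (captured).
`sub` substitutes 'X' at each match site.

5sXptq6Xhwk2X-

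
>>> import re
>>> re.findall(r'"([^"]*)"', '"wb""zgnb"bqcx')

['wb', 'zgnb']

Scanning left to right: at [0:4] match '"wb"', group 1 = 'wb'; at [4:10] match '"zgnb"', group 1 = 'zgnb'.
`findall` collects group 1 from each match (2 total).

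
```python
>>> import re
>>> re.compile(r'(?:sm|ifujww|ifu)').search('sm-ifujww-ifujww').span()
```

The match spans [0:2] → 'sm'.

(0, 2)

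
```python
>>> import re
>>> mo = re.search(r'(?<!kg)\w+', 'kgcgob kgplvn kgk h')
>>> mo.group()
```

'kgcgob'

Because the assertion is negative and zero-width, positions next to the forbidden text are skipped.
`re.search` tries every starting position until one works.
The match spans [0:6] → 'kgcgob'.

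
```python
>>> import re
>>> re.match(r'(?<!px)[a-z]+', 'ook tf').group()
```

'ook'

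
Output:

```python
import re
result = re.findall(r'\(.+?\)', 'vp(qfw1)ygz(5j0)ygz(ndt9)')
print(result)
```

['(qfw1)', '(5j0)', '(ndt9)']

Because the quantifier is non-greedy, it stops expanding at the earliest point where the rest of the pattern can succeed.
Matches: at [2:8] → '(qfw1)'; at [11:16] → '(5j0)'; at [19:25] → '(ndt9)'.
With no groups in the pattern, `findall` gives back each whole match — 3 here.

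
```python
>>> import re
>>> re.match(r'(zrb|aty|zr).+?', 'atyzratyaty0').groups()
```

('aty',)

`re.match` won't scan ahead — the pattern has to work from the very first character.
The match spans [0:4] → 'atyz'.
Captured: group 1 = 'aty'.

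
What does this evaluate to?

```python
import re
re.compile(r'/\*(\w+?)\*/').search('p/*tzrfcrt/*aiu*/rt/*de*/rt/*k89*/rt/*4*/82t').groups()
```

('aiu',)

`re.search` scans for the first position where the pattern succeeds.
The match spans [10:17] → '/*aiu*/'.
Captured: group 1 = 'aiu'.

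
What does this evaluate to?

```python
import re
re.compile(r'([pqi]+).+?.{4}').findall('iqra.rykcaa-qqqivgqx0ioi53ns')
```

This matches one or more of one of [pqi] (captured); then one or more of any character (lazy), then exactly 4 of any character.
A non-greedy quantifier consumes as few characters as it can — just enough that the remainder of the pattern still matches from where it stops; whatever follows it matches normally.
Walking the string: at [0:7] match 'iqra.ry', group 1 = 'iq'; at [12:21] match 'qqqivgqx0', group 1 = 'qqqi'; at [21:27] match 'ioi53n', group 1 = 'i'.
With a single group, `findall` returns only what that group captured — 3 items.

['iq', 'qqqi', 'i']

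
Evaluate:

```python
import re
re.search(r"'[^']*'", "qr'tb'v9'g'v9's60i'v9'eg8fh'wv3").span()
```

(2, 6)

Unlike `match`, `search` isn't anchored — it looks for the pattern anywhere in the string.
The match spans [2:6] → "'tb'".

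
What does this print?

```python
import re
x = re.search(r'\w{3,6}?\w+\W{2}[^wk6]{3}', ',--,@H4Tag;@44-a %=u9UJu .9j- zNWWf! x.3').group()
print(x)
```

H4Tag;@44-

This matches 3 to 6 of a word character (lazy), then one or more of a word character; then exactly 2 of a non-word character, then exactly 3 of any character except [wk6].
The match spans [5:15] → 'H4Tag;@44-'.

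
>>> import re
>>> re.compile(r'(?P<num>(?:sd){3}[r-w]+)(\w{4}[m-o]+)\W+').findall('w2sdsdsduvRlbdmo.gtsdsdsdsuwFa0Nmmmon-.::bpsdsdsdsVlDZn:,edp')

Pattern: the literal 'sd' repeated 3 times, then one or more of a character in [r-w] (captured as 'num'); then exactly 4 of a word character, then one or more of a character in [m-o] (captured); then one or more of a non-word character.
2 groups means each result is a tuple of 2 captured strings — 3 here.

[('sdsdsduv', 'Rlbdmo'), ('sdsdsdsuw', 'Fa0Nmmmon'), ('sdsdsds', 'VlDZn')]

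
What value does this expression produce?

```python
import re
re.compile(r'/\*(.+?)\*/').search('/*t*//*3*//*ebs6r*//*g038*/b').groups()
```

('t',)

Because the quantifier is non-greedy, it stops expanding at the earliest point where the rest of the pattern can succeed.
`re.search` tries every starting position until one works.
The match spans [0:5] → '/*t*/'.
Captured: group 1 = 't'.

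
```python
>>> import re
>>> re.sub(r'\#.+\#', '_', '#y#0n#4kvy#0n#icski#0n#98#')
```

'_'

`sub` substitutes '_' at each match site.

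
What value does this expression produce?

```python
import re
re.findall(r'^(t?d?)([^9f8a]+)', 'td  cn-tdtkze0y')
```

This matches anchored at the start of the string; then optionally the literal 't', then optionally the literal 'd' (captured); then one or more of any character except [9f8a] (captured).
Walking the string: at [0:15] match 'td  cn-tdtkze0y', groups = ('td', '  cn-tdtkze0y').
Multiple groups make `findall` return tuples — one 2-tuple for the one match.

[('td', '  cn-tdtkze0y')]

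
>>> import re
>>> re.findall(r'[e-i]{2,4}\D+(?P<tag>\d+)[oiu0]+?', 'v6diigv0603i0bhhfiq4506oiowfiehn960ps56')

The pattern matches 2 to 4 of a character in [e-i], then one or more of a non-digit; then one or more of a digit (captured as 'tag'); then one or more of one of [oiu0] (lazy).
Walking the string: at [3:12] match 'iigv0603i', group 1 = '0603'; at [14:24] match 'hhfiq4506o', group 1 = '4506'; at [27:35] match 'fiehn960', group 1 = '96'.
One capturing group, so `findall` returns just the captured substring from each match — 3 in all.

['0603', '4506', '96']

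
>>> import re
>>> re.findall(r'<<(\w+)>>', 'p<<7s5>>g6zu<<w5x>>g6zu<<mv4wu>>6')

Matches: at [1:8] match '<<7s5>>', group 1 = '7s5'; at [12:19] match '<<w5x>>', group 1 = 'w5x'; at [23:32] match '<<mv4wu>>', group 1 = 'mv4wu'.
With a single group, `findall` returns only what that group captured — 3 items.

['7s5', 'w5x', 'mv4wu']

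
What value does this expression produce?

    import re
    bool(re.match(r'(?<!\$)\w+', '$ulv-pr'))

`re.match` won't scan ahead — the pattern has to work from the very first character.
Here the pattern fails at index 0, so the call returns None, and `bool(None)` is False.

False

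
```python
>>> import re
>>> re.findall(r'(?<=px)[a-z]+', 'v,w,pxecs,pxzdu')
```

['ecs', 'zdu']

The lookaround is zero-width — it requires the adjacent text to match without consuming it, so the asserted text isn't part of the match.
Since nothing is captured, `findall` lists the 2 matched substrings directly.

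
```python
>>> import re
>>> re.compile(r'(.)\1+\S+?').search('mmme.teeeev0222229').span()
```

`\1` is not a pattern — it's the concrete string captured by group 1, re-applied verbatim.
`re.search` tries every starting position until one works.
The match spans [0:4] → 'mmme'.
Captured: group 1 = 'm'.

(0, 4)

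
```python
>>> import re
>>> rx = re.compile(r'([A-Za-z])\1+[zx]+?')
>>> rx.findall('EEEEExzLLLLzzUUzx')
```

A backreference is literal: `\1` must see the identical characters the first group matched.
One capturing group, so `findall` returns just the captured substring from each match — 3 in all.

['E', 'L', 'U']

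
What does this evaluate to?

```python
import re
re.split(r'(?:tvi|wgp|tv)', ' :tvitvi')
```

Alternation isn't longest-match — the leftmost alternative that fits at this position is chosen.
Matches to split on: at [2:5] → 'tvi'; at [5:8] → 'tvi'.
Splitting on the pattern gives 3 pieces.

[' :', '', '']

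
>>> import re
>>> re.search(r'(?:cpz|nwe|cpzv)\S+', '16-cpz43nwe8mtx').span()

(3, 15)

`re.search` tries every starting position until one works.
The match spans [3:15] → 'cpz43nwe8mtx'.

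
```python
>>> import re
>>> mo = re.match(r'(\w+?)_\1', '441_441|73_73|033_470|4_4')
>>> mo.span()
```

`\1` has to match the exact text group 1 already captured.
`re.match` only tries the pattern at the start of the string.
The match spans [0:7] → '441_441'.
Captured: group 1 = '441'.

(0, 7)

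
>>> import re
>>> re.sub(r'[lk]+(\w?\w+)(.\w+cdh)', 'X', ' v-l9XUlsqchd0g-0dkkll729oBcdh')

' v-X'

The pattern matches one or more of one of [lk]; then optionally a word character, then one or more of a word character (captured); then any character, then one or more of a word character, then the literal 'cdh' (captured).
Matches: at [3:30] → 'l9XUlsqchd0g-0dkkll729oBcdh'.
Each match is replaced by 'X'.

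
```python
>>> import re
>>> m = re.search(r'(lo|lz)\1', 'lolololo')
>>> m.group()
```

'lolo'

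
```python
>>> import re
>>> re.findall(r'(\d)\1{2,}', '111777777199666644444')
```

`\1` is not a pattern — it's the concrete string captured by group 1, re-applied verbatim.
With a single group, `findall` returns only what that group captured — 4 items.

['1', '7', '6', '4']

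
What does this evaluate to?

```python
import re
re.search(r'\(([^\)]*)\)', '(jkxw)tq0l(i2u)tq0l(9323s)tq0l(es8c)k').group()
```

The match spans [0:6] → '(jkxw)'.

'(jkxw)'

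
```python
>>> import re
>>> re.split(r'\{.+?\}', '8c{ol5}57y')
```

['8c', '57y']

Splitting on the pattern gives 2 pieces.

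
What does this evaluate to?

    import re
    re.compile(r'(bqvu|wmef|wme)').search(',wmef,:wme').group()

Alternation tries branches left to right and keeps the first one that lets the overall match succeed at that position.
The match spans [1:5] → 'wmef'.

'wmef'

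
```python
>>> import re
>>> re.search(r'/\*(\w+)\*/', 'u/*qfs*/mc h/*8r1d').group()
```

`search` walks the string left to right and returns the first match it finds.
The match spans [1:8] → '/*qfs*/'.
Captured: group 1 = 'qfs'.

'/*qfs*/'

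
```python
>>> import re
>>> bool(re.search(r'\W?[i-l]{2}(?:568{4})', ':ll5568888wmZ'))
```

This matches optionally a non-word character; then exactly 2 of a character in [i-l]; then the literal '56', then exactly 4 of a literal '8' (non-capturing group).
`re.search` scans for the first position where the pattern succeeds.
Here no position works, so the call returns None, and `bool(None)` is False.

False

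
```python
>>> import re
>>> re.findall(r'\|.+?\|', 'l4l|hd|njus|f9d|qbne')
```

The `?` after the quantifier makes it lazy — it takes as little as possible before letting the rest of the pattern try.
No capturing groups, so `findall` returns the 2 full match strings.

['|hd|', '|f9d|']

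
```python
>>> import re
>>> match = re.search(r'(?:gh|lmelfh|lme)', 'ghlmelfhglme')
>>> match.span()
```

(0, 2)

The match spans [0:2] → 'gh'.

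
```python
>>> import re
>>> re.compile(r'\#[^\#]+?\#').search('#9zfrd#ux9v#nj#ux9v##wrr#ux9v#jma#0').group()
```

'#9zfrd#'

`search` walks the string left to right and returns the first match it finds.
The match spans [0:7] → '#9zfrd#'.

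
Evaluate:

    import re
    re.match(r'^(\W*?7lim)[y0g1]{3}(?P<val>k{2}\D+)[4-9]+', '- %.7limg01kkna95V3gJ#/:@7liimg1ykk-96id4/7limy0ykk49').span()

With `match`, the pattern is implicitly anchored at the beginning.
The match spans [0:17] → '- %.7limg01kkna95'.

(0, 17)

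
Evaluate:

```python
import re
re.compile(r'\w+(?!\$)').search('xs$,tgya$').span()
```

(0, 1)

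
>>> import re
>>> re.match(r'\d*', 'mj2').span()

(0, 0)

`re.match` won't scan ahead — the pattern has to work from the very first character.
The match spans [0:0] → ''.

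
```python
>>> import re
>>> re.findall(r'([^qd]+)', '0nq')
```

['0n']

This matches one or more of any character except [qd] (captured).
Matches: at [0:2] match '0n', group 1 = '0n'.
One capturing group, so `findall` returns just the captured substring from the one match — 1 in all.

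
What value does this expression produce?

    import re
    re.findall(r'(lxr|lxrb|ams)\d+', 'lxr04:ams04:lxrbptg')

['lxr', 'ams']

Scanning left to right: at [0:5] match 'lxr04', group 1 = 'lxr'; at [6:11] match 'ams04', group 1 = 'ams'.
One capturing group, so `findall` returns just the captured substring from each match — 2 in all.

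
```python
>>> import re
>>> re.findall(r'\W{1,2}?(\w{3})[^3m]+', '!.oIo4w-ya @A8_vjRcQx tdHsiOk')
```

['oIo']

The pattern matches 1 to 2 of a non-word character (lazy); then exactly 3 of a word character (captured); then one or more of any character except [3m].
Scanning left to right: at [0:29] match '!.oIo4w-ya @A8_vjRcQx tdHsiOk', group 1 = 'oIo'.
Because there's exactly one group, `findall` drops the full match and keeps group 1 from the one hit.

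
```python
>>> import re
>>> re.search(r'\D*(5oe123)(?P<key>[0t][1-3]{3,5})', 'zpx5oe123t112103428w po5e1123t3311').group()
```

Pattern: zero or more of a non-digit; then the literal '5oe', then the literal '123' (captured); then one of [0t], then 3 to 5 of a character in [1-3] (captured as 'key').
The match spans [0:14] → 'zpx5oe123t1121'.

'zpx5oe123t1121'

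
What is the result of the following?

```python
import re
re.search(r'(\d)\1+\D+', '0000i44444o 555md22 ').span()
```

After group 1 captures some text, `\1` only succeeds where that same text appears again.
Unlike `match`, `search` isn't anchored — it looks for the pattern anywhere in the string.
The match spans [0:5] → '0000i'.
Captured: group 1 = '0'.

(0, 5)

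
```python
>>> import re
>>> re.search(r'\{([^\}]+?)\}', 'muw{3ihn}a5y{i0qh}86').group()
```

'{3ihn}'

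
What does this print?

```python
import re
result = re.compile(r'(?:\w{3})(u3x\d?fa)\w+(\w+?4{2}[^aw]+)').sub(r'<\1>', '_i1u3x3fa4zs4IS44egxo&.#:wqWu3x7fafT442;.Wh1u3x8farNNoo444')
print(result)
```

<u3x3fa><u3x7fa>arNNoo444

Pattern: exactly 3 of a word character (non-capturing group); then the literal 'u3x', then optionally a digit, then the literal 'fa' (captured); then one or more of a word character; then one or more of a word character (lazy), then exactly 2 of a literal '4', then one or more of any character except [aw] (captured).
Matches: at [0:25] → '_i1u3x3fa4zs4IS44egxo&.#:'; at [25:49] → 'wqWu3x7fafT442;.Wh1u3x8f'.
The replacement refers to a captured group, so each match is rewritten using its own captured text.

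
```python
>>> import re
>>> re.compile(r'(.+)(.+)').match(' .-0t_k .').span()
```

(0, 9)

The pattern matches one or more of any character (captured); then one or more of any character (captured).
`re.match` only tries the pattern at the start of the string.
The match spans [0:9] → ' .-0t_k .'.
Captured: group 1 = ' .-0t_k ', group 2 = '.'.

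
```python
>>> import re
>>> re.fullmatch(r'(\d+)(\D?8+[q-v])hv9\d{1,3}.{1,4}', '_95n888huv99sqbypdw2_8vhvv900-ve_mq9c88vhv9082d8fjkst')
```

None

For `fullmatch`, every character of the input must be accounted for by the pattern.
Here the string isn't matched end-to-end, so the call returns None.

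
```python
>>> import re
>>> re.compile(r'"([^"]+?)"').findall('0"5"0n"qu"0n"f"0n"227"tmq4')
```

Matches: at [1:4] match '"5"', group 1 = '5'; at [6:10] match '"qu"', group 1 = 'qu'; at [12:15] match '"f"', group 1 = 'f'; at [17:22] match '"227"', group 1 = '227'.
One capturing group, so `findall` returns just the captured substring from each match — 4 in all.

['5', 'qu', 'f', '227']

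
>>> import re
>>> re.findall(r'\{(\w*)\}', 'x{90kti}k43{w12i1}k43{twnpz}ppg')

Scanning left to right: at [1:8] match '{90kti}', group 1 = '90kti'; at [11:18] match '{w12i1}', group 1 = 'w12i1'; at [21:28] match '{twnpz}', group 1 = 'twnpz'.
One capturing group, so `findall` returns just the captured substring from each match — 3 in all.

['90kti', 'w12i1', 'twnpz']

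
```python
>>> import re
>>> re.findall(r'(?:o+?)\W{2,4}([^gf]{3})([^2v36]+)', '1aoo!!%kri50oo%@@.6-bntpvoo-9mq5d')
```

The pattern matches one or more of a literal 'o' (lazy) (non-capturing group); then 2 to 4 of a non-word character; then exactly 3 of any character except [gf] (captured); then one or more of any character except [2v36] (captured).
Scanning left to right: at [2:18] match 'oo!!%kri50oo%@@.', groups = ('kri', '50oo%@@.').
With 2 capturing groups, `findall` returns a 2-tuple per match.

[('kri', '50oo%@@.')]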